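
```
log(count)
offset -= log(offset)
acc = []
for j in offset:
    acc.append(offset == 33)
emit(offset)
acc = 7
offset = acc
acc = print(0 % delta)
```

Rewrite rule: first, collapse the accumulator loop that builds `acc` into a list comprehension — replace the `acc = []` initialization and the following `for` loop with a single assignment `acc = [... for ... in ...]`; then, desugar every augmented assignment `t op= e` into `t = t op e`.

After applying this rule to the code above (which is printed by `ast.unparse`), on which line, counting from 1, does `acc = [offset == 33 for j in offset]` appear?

3

Transformed code:
log(count)
offset = offset - log(offset)
acc = [offset == 33 for j in offset]
emit(offset)
acc = 7
offset = acc
acc = print(0 % delta)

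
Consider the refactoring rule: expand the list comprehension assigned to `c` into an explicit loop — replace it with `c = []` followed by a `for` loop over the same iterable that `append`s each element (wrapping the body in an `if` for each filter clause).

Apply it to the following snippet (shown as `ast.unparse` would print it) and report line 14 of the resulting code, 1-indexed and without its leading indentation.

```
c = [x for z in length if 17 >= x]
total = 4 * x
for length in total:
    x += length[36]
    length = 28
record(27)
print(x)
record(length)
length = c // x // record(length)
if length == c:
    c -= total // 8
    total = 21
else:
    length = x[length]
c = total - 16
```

c -= total // 8

Transformed code:
c = []
for z in length:
    if 17 >= x:
        c.append(x)
total = 4 * x
for length in total:
    x += length[36]
    length = 28
record(27)
print(x)
record(length)
length = c // x // record(length)
if length == c:
    c -= total // 8
    total = 21
else:
    length = x[length]
c = total - 16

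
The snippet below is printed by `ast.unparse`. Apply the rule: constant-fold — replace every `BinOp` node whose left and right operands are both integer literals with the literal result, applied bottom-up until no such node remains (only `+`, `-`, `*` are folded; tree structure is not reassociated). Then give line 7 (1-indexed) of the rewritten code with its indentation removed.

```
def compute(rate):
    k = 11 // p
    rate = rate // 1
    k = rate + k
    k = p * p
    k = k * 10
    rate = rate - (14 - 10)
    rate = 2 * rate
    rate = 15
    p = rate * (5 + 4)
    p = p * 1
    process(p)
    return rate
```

Transformed code:
def compute(rate):
    k = 11 // p
    rate = rate // 1
    k = rate + k
    k = p * p
    k = k * 10
    rate = rate - 4
    rate = 2 * rate
    rate = 15
    p = rate * 9
    p = p * 1
    process(p)
    return rate

rate = rate - 4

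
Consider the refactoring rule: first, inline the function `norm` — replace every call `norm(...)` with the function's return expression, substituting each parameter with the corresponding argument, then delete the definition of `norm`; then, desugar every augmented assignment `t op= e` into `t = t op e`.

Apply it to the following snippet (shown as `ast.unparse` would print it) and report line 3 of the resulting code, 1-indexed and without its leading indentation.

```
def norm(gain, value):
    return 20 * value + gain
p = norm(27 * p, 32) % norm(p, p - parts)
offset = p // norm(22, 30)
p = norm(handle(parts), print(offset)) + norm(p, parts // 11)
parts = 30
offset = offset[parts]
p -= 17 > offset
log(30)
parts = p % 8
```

p = 20 * print(offset) + handle(parts) + (20 * (parts // 11) + p)

Transformed code:
p = (20 * 32 + 27 * p) % (20 * (p - parts) + p)
offset = p // (20 * 30 + 22)
p = 20 * print(offset) + handle(parts) + (20 * (parts // 11) + p)
parts = 30
offset = offset[parts]
p = p - (17 > offset)
log(30)
parts = p % 8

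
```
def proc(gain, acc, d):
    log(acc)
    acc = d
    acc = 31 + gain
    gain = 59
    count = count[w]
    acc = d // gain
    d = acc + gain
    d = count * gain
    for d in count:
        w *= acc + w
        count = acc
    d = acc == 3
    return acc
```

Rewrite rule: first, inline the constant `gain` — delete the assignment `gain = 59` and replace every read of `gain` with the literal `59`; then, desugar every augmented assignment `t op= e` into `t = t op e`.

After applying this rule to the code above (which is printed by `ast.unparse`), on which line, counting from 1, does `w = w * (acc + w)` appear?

10

Transformed code:
def proc(gain, acc, d):
    log(acc)
    acc = d
    acc = 31 + 59
    count = count[w]
    acc = d // 59
    d = acc + 59
    d = count * 59
    for d in count:
        w = w * (acc + w)
        count = acc
    d = acc == 3
    return acc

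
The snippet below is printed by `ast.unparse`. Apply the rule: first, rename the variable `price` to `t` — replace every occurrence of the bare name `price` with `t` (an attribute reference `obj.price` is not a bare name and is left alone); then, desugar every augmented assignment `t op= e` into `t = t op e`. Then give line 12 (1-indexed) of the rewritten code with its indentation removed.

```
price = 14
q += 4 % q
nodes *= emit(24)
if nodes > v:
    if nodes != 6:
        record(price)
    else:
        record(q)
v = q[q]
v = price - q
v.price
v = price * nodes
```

Transformed code:
t = 14
q = q + 4 % q
nodes = nodes * emit(24)
if nodes > v:
    if nodes != 6:
        record(t)
    else:
        record(q)
v = q[q]
v = t - q
v.price
v = t * nodes

v = t * nodes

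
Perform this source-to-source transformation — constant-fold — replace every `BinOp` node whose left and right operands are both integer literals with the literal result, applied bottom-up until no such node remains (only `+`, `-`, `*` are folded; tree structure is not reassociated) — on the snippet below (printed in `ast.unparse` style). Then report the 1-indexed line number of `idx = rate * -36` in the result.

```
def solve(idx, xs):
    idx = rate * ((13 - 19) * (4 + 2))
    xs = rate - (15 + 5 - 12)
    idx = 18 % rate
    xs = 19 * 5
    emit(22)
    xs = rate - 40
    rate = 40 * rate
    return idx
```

Transformed code:
def solve(idx, xs):
    idx = rate * -36
    xs = rate - 8
    idx = 18 % rate
    xs = 95
    emit(22)
    xs = rate - 40
    rate = 40 * rate
    return idx

2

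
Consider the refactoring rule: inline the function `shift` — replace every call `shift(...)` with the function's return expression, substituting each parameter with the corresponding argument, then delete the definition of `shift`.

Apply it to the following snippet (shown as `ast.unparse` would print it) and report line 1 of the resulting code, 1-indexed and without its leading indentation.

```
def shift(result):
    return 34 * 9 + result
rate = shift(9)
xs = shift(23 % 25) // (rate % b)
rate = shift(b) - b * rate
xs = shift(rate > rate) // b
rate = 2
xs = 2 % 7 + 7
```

rate = 34 * 9 + 9

Transformed code:
rate = 34 * 9 + 9
xs = (34 * 9 + 23 % 25) // (rate % b)
rate = 34 * 9 + b - b * rate
xs = (34 * 9 + (rate > rate)) // b
rate = 2
xs = 2 % 7 + 7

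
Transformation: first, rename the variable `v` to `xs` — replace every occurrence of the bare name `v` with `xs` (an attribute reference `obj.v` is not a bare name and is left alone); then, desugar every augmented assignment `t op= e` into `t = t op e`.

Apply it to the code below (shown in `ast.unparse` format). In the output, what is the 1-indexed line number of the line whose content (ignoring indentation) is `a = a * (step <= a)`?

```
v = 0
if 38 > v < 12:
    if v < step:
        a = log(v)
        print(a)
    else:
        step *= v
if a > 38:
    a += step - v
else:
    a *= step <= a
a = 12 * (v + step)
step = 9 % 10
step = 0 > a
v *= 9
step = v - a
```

11

Transformed code:
xs = 0
if 38 > xs < 12:
    if xs < step:
        a = log(xs)
        print(a)
    else:
        step = step * xs
if a > 38:
    a = a + (step - xs)
else:
    a = a * (step <= a)
a = 12 * (xs + step)
step = 9 % 10
step = 0 > a
xs = xs * 9
step = xs - a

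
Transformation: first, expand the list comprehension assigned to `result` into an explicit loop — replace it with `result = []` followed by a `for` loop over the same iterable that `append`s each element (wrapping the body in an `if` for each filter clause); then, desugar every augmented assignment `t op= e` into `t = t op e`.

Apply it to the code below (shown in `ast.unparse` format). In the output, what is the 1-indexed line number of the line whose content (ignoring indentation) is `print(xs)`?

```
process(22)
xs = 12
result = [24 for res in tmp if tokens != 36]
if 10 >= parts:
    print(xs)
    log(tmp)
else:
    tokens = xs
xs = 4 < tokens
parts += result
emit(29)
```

Transformed code:
process(22)
xs = 12
result = []
for res in tmp:
    if tokens != 36:
        result.append(24)
if 10 >= parts:
    print(xs)
    log(tmp)
else:
    tokens = xs
xs = 4 < tokens
parts = parts + result
emit(29)

8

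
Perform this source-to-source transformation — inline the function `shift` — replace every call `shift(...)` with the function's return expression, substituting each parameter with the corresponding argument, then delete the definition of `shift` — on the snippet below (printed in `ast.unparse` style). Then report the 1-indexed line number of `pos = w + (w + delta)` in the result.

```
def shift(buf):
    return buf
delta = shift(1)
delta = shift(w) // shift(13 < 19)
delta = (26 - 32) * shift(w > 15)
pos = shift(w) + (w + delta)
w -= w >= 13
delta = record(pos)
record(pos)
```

4

Transformed code:
delta = 1
delta = w // (13 < 19)
delta = (26 - 32) * (w > 15)
pos = w + (w + delta)
w -= w >= 13
delta = record(pos)
record(pos)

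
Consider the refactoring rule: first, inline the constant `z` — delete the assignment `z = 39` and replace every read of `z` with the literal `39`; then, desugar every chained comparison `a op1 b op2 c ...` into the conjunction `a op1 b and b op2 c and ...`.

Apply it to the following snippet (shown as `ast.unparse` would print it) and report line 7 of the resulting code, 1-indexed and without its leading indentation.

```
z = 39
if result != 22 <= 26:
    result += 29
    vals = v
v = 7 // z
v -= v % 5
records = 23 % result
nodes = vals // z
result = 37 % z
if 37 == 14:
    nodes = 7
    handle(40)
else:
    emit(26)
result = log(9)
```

nodes = vals // 39

Transformed code:
if result != 22 and 22 <= 26:
    result += 29
    vals = v
v = 7 // 39
v -= v % 5
records = 23 % result
nodes = vals // 39
result = 37 % 39
if 37 == 14:
    nodes = 7
    handle(40)
else:
    emit(26)
result = log(9)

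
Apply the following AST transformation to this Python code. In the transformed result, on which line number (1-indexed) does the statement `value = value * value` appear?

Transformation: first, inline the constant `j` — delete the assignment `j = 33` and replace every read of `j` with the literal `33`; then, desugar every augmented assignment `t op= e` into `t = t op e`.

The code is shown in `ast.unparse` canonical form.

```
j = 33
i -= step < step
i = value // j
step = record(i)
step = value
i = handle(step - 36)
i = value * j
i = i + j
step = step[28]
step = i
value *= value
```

10

Transformed code:
i = i - (step < step)
i = value // 33
step = record(i)
step = value
i = handle(step - 36)
i = value * 33
i = i + 33
step = step[28]
step = i
value = value * value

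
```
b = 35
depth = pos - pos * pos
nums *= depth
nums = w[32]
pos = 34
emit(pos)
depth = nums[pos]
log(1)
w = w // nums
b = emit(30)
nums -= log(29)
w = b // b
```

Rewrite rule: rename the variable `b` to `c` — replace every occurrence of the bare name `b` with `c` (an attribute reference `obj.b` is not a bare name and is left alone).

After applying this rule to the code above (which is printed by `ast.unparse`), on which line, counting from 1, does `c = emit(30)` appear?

10

Transformed code:
c = 35
depth = pos - pos * pos
nums *= depth
nums = w[32]
pos = 34
emit(pos)
depth = nums[pos]
log(1)
w = w // nums
c = emit(30)
nums -= log(29)
w = c // c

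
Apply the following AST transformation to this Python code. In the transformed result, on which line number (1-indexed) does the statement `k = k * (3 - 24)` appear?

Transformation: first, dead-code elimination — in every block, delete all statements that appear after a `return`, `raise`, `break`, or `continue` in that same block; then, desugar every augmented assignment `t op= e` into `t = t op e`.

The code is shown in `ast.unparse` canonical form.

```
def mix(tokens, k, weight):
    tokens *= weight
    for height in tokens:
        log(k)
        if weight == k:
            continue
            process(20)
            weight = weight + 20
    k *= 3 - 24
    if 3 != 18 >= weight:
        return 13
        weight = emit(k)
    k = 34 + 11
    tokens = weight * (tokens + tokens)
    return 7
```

Transformed code:
def mix(tokens, k, weight):
    tokens = tokens * weight
    for height in tokens:
        log(k)
        if weight == k:
            continue
    k = k * (3 - 24)
    if 3 != 18 >= weight:
        return 13
    k = 34 + 11
    tokens = weight * (tokens + tokens)
    return 7

7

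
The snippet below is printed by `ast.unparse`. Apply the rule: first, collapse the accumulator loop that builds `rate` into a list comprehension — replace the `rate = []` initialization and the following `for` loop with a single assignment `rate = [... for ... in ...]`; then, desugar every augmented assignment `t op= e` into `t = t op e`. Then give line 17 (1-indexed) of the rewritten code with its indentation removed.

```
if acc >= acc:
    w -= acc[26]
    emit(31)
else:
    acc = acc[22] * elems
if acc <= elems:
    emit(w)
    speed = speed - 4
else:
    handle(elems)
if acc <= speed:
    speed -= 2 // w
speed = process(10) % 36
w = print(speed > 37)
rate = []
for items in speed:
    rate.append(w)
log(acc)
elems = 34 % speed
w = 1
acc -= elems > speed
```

Transformed code:
if acc >= acc:
    w = w - acc[26]
    emit(31)
else:
    acc = acc[22] * elems
if acc <= elems:
    emit(w)
    speed = speed - 4
else:
    handle(elems)
if acc <= speed:
    speed = speed - 2 // w
speed = process(10) % 36
w = print(speed > 37)
rate = [w for items in speed]
log(acc)
elems = 34 % speed
w = 1
acc = acc - (elems > speed)

elems = 34 % speed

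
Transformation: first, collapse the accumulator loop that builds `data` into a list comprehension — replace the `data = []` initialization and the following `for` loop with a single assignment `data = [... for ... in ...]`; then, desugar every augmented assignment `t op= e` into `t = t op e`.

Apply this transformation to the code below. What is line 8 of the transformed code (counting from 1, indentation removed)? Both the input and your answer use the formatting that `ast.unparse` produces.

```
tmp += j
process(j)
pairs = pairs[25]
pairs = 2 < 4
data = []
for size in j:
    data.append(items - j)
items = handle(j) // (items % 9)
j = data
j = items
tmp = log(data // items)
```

j = items

Transformed code:
tmp = tmp + j
process(j)
pairs = pairs[25]
pairs = 2 < 4
data = [items - j for size in j]
items = handle(j) // (items % 9)
j = data
j = items
tmp = log(data // items)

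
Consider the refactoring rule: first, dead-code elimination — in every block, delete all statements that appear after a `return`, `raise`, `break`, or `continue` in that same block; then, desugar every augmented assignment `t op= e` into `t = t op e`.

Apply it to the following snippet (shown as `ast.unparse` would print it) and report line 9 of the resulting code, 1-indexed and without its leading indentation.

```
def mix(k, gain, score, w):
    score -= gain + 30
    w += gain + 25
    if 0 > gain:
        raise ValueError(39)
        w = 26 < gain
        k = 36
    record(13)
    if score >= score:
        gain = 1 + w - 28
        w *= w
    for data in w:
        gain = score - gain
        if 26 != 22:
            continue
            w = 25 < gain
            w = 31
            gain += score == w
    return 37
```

w = w * w

Transformed code:
def mix(k, gain, score, w):
    score = score - (gain + 30)
    w = w + (gain + 25)
    if 0 > gain:
        raise ValueError(39)
    record(13)
    if score >= score:
        gain = 1 + w - 28
        w = w * w
    for data in w:
        gain = score - gain
        if 26 != 22:
            continue
    return 37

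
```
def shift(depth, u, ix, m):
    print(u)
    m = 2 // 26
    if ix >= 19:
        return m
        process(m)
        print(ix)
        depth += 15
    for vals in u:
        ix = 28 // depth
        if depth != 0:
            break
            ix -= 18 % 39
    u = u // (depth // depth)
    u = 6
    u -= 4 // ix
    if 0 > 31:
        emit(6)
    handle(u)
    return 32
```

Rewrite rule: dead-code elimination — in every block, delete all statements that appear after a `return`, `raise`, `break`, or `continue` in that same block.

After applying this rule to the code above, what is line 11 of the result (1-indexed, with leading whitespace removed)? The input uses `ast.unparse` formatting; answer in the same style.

Transformed code:
def shift(depth, u, ix, m):
    print(u)
    m = 2 // 26
    if ix >= 19:
        return m
    for vals in u:
        ix = 28 // depth
        if depth != 0:
            break
    u = u // (depth // depth)
    u = 6
    u -= 4 // ix
    if 0 > 31:
        emit(6)
    handle(u)
    return 32

u = 6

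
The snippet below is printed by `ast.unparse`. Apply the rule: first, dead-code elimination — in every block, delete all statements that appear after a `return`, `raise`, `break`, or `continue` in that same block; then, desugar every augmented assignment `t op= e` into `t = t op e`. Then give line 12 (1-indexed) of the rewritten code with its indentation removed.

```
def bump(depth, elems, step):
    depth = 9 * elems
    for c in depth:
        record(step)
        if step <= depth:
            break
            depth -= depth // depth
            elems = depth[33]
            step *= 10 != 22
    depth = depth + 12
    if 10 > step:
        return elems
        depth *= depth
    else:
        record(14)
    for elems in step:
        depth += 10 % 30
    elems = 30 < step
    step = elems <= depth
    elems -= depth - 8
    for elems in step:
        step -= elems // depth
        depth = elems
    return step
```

for elems in step:

Transformed code:
def bump(depth, elems, step):
    depth = 9 * elems
    for c in depth:
        record(step)
        if step <= depth:
            break
    depth = depth + 12
    if 10 > step:
        return elems
    else:
        record(14)
    for elems in step:
        depth = depth + 10 % 30
    elems = 30 < step
    step = elems <= depth
    elems = elems - (depth - 8)
    for elems in step:
        step = step - elems // depth
        depth = elems
    return step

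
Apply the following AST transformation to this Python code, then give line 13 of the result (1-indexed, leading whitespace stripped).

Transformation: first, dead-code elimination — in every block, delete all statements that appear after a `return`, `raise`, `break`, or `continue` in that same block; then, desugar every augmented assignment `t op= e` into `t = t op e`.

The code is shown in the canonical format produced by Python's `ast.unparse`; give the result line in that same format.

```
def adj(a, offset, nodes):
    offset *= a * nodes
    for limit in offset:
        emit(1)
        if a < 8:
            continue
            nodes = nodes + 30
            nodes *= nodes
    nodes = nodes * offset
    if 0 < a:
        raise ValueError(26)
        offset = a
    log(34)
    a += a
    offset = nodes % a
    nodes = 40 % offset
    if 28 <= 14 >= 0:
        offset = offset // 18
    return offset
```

Transformed code:
def adj(a, offset, nodes):
    offset = offset * (a * nodes)
    for limit in offset:
        emit(1)
        if a < 8:
            continue
    nodes = nodes * offset
    if 0 < a:
        raise ValueError(26)
    log(34)
    a = a + a
    offset = nodes % a
    nodes = 40 % offset
    if 28 <= 14 >= 0:
        offset = offset // 18
    return offset

nodes = 40 % offset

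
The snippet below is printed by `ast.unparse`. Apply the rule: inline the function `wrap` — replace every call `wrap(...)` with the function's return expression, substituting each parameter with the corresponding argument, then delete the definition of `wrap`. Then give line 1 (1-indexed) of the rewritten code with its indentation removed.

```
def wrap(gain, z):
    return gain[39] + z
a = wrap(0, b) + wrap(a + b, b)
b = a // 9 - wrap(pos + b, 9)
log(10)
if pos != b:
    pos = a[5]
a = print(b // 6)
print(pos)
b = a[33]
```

Transformed code:
a = 0[39] + b + ((a + b)[39] + b)
b = a // 9 - ((pos + b)[39] + 9)
log(10)
if pos != b:
    pos = a[5]
a = print(b // 6)
print(pos)
b = a[33]

a = 0[39] + b + ((a + b)[39] + b)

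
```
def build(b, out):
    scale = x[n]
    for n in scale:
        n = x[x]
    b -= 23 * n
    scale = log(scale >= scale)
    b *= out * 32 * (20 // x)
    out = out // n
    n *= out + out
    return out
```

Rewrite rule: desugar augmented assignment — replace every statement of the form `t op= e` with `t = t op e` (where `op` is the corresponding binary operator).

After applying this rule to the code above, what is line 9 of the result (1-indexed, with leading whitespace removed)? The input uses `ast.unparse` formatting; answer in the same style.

n = n * (out + out)

Transformed code:
def build(b, out):
    scale = x[n]
    for n in scale:
        n = x[x]
    b = b - 23 * n
    scale = log(scale >= scale)
    b = b * (out * 32 * (20 // x))
    out = out // n
    n = n * (out + out)
    return out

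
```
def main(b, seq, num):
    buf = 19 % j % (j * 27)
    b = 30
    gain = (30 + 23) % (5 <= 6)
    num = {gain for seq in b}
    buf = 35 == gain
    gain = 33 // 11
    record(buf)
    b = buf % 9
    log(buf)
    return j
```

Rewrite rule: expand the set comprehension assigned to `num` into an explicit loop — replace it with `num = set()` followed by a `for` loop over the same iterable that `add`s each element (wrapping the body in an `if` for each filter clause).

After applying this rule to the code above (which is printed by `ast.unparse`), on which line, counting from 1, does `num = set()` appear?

Transformed code:
def main(b, seq, num):
    buf = 19 % j % (j * 27)
    b = 30
    gain = (30 + 23) % (5 <= 6)
    num = set()
    for seq in b:
        num.add(gain)
    buf = 35 == gain
    gain = 33 // 11
    record(buf)
    b = buf % 9
    log(buf)
    return j

5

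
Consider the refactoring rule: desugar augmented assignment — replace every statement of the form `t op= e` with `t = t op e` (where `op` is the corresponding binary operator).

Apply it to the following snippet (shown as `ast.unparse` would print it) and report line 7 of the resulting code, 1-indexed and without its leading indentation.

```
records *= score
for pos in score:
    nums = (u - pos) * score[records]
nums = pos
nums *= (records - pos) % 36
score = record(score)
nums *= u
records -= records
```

Transformed code:
records = records * score
for pos in score:
    nums = (u - pos) * score[records]
nums = pos
nums = nums * ((records - pos) % 36)
score = record(score)
nums = nums * u
records = records - records

nums = nums * u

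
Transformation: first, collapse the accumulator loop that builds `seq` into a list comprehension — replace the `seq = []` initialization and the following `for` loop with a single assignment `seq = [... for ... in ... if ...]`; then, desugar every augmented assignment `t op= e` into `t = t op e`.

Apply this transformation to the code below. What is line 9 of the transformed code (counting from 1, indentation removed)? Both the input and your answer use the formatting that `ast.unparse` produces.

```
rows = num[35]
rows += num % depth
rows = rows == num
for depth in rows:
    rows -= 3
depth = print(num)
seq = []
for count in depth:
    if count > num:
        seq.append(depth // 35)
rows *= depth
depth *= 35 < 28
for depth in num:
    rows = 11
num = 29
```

depth = depth * (35 < 28)

Transformed code:
rows = num[35]
rows = rows + num % depth
rows = rows == num
for depth in rows:
    rows = rows - 3
depth = print(num)
seq = [depth // 35 for count in depth if count > num]
rows = rows * depth
depth = depth * (35 < 28)
for depth in num:
    rows = 11
num = 29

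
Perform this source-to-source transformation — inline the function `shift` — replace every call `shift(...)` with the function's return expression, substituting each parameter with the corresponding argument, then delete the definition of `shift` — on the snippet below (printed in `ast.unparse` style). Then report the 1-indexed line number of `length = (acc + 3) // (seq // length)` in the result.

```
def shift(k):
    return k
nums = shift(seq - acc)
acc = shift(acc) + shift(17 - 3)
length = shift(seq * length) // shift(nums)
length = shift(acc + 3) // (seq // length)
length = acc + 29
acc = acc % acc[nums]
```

Transformed code:
nums = seq - acc
acc = acc + (17 - 3)
length = seq * length // nums
length = (acc + 3) // (seq // length)
length = acc + 29
acc = acc % acc[nums]

4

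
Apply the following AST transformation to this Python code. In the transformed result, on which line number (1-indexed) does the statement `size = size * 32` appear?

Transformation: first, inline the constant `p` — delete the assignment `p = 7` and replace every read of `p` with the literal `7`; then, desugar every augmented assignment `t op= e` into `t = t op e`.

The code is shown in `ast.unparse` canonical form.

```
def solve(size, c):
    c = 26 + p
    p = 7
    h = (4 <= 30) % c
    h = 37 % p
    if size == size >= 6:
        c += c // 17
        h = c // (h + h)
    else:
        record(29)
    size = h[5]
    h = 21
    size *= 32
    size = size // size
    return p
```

Transformed code:
def solve(size, c):
    c = 26 + 7
    h = (4 <= 30) % c
    h = 37 % 7
    if size == size >= 6:
        c = c + c // 17
        h = c // (h + h)
    else:
        record(29)
    size = h[5]
    h = 21
    size = size * 32
    size = size // size
    return 7

12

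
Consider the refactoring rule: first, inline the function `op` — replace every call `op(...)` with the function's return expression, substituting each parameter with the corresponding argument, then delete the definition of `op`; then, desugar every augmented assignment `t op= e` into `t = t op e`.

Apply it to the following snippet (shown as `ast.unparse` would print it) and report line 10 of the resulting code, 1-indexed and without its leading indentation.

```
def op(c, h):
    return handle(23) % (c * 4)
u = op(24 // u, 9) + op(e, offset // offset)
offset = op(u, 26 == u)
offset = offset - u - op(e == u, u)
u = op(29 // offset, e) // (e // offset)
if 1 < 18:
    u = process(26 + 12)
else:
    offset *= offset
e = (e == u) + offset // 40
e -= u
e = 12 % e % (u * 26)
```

Transformed code:
u = handle(23) % (24 // u * 4) + handle(23) % (e * 4)
offset = handle(23) % (u * 4)
offset = offset - u - handle(23) % ((e == u) * 4)
u = handle(23) % (29 // offset * 4) // (e // offset)
if 1 < 18:
    u = process(26 + 12)
else:
    offset = offset * offset
e = (e == u) + offset // 40
e = e - u
e = 12 % e % (u * 26)

e = e - u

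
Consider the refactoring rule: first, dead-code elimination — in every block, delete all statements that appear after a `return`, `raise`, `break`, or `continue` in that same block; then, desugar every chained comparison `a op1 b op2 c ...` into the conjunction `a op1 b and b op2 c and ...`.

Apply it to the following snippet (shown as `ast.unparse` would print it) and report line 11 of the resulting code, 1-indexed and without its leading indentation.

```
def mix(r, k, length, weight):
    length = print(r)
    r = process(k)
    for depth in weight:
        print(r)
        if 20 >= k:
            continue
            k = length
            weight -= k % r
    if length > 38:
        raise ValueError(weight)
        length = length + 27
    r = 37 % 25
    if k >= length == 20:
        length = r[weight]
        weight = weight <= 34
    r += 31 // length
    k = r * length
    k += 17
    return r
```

if k >= length and length == 20:

Transformed code:
def mix(r, k, length, weight):
    length = print(r)
    r = process(k)
    for depth in weight:
        print(r)
        if 20 >= k:
            continue
    if length > 38:
        raise ValueError(weight)
    r = 37 % 25
    if k >= length and length == 20:
        length = r[weight]
        weight = weight <= 34
    r += 31 // length
    k = r * length
    k += 17
    return r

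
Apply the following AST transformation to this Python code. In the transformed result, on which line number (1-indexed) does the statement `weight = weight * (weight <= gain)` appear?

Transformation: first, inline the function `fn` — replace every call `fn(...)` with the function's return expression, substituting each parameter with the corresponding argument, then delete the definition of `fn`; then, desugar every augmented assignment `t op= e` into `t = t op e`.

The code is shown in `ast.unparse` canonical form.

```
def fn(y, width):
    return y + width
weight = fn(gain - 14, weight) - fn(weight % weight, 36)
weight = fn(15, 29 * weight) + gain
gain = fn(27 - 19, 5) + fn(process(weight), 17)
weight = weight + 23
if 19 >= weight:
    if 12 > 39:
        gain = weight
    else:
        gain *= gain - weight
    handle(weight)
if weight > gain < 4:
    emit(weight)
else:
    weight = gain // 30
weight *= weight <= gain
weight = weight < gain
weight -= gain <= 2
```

15

Transformed code:
weight = gain - 14 + weight - (weight % weight + 36)
weight = 15 + 29 * weight + gain
gain = 27 - 19 + 5 + (process(weight) + 17)
weight = weight + 23
if 19 >= weight:
    if 12 > 39:
        gain = weight
    else:
        gain = gain * (gain - weight)
    handle(weight)
if weight > gain < 4:
    emit(weight)
else:
    weight = gain // 30
weight = weight * (weight <= gain)
weight = weight < gain
weight = weight - (gain <= 2)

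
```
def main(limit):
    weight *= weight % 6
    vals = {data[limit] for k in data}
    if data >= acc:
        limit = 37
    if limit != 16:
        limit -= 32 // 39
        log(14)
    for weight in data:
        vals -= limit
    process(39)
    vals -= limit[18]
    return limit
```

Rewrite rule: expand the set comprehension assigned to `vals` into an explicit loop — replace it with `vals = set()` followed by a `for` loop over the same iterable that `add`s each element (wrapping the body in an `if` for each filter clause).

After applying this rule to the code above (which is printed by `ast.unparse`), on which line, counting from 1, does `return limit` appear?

15

Transformed code:
def main(limit):
    weight *= weight % 6
    vals = set()
    for k in data:
        vals.add(data[limit])
    if data >= acc:
        limit = 37
    if limit != 16:
        limit -= 32 // 39
        log(14)
    for weight in data:
        vals -= limit
    process(39)
    vals -= limit[18]
    return limit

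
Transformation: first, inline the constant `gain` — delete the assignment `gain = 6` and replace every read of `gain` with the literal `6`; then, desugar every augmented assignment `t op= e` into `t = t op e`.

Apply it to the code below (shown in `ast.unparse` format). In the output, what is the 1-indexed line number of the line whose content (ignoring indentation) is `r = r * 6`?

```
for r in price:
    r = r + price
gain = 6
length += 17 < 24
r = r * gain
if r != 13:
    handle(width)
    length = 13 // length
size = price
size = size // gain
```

Transformed code:
for r in price:
    r = r + price
length = length + (17 < 24)
r = r * 6
if r != 13:
    handle(width)
    length = 13 // length
size = price
size = size // 6

4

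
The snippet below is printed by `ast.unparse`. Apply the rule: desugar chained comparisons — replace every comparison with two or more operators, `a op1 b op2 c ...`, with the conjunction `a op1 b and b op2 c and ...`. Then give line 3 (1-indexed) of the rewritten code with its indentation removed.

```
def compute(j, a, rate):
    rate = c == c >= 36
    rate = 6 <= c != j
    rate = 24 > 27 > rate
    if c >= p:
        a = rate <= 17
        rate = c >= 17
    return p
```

Transformed code:
def compute(j, a, rate):
    rate = c == c and c >= 36
    rate = 6 <= c and c != j
    rate = 24 > 27 and 27 > rate
    if c >= p:
        a = rate <= 17
        rate = c >= 17
    return p

rate = 6 <= c and c != j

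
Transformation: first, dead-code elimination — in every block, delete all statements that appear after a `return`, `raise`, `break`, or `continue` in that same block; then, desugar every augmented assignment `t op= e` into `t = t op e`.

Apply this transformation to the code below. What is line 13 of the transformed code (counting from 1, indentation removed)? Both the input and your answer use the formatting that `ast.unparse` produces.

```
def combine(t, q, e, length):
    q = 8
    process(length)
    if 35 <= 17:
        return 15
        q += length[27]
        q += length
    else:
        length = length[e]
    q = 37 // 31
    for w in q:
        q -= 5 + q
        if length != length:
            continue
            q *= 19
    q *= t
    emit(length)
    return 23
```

Transformed code:
def combine(t, q, e, length):
    q = 8
    process(length)
    if 35 <= 17:
        return 15
    else:
        length = length[e]
    q = 37 // 31
    for w in q:
        q = q - (5 + q)
        if length != length:
            continue
    q = q * t
    emit(length)
    return 23

q = q * t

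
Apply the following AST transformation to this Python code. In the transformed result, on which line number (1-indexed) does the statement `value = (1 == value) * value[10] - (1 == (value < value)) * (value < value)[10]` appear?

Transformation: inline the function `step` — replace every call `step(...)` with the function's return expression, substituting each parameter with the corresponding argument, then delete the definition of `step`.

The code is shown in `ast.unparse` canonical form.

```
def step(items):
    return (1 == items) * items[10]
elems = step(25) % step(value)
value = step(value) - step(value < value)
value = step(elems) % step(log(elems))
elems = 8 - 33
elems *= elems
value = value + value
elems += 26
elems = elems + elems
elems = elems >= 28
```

2

Transformed code:
elems = (1 == 25) * 25[10] % ((1 == value) * value[10])
value = (1 == value) * value[10] - (1 == (value < value)) * (value < value)[10]
value = (1 == elems) * elems[10] % ((1 == log(elems)) * log(elems)[10])
elems = 8 - 33
elems *= elems
value = value + value
elems += 26
elems = elems + elems
elems = elems >= 28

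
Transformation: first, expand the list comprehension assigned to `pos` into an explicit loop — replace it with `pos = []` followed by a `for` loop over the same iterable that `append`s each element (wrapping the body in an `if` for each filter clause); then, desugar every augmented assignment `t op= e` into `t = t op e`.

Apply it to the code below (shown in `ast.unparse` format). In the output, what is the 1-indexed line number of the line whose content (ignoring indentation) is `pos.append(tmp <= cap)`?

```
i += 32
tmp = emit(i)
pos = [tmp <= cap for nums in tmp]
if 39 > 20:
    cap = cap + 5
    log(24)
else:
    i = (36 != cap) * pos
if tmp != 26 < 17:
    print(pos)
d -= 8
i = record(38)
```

5

Transformed code:
i = i + 32
tmp = emit(i)
pos = []
for nums in tmp:
    pos.append(tmp <= cap)
if 39 > 20:
    cap = cap + 5
    log(24)
else:
    i = (36 != cap) * pos
if tmp != 26 < 17:
    print(pos)
d = d - 8
i = record(38)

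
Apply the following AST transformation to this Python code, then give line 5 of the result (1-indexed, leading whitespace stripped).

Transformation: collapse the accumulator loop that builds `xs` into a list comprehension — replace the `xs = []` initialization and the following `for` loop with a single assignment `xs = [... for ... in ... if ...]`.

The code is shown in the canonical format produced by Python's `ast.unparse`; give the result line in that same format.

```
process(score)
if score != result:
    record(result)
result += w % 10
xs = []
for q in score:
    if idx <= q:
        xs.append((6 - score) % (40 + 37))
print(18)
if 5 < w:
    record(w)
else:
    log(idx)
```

xs = [(6 - score) % (40 + 37) for q in score if idx <= q]

Transformed code:
process(score)
if score != result:
    record(result)
result += w % 10
xs = [(6 - score) % (40 + 37) for q in score if idx <= q]
print(18)
if 5 < w:
    record(w)
else:
    log(idx)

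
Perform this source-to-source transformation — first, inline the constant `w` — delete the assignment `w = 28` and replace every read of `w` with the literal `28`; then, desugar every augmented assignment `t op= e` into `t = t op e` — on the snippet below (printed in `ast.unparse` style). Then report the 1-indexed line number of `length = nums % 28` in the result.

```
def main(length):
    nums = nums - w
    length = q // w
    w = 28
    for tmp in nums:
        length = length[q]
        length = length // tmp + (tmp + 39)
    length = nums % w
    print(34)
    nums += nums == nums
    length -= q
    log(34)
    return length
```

7

Transformed code:
def main(length):
    nums = nums - 28
    length = q // 28
    for tmp in nums:
        length = length[q]
        length = length // tmp + (tmp + 39)
    length = nums % 28
    print(34)
    nums = nums + (nums == nums)
    length = length - q
    log(34)
    return length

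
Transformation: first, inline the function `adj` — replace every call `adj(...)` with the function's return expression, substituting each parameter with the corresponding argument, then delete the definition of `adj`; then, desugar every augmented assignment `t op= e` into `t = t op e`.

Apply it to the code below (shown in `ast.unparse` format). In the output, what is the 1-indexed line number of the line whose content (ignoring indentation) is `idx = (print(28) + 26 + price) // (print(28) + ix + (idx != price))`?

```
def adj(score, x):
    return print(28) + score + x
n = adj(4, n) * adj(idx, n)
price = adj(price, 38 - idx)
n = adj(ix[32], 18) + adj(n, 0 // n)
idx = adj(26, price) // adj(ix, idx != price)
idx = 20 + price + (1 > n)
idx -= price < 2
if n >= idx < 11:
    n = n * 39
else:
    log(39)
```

4

Transformed code:
n = (print(28) + 4 + n) * (print(28) + idx + n)
price = print(28) + price + (38 - idx)
n = print(28) + ix[32] + 18 + (print(28) + n + 0 // n)
idx = (print(28) + 26 + price) // (print(28) + ix + (idx != price))
idx = 20 + price + (1 > n)
idx = idx - (price < 2)
if n >= idx < 11:
    n = n * 39
else:
    log(39)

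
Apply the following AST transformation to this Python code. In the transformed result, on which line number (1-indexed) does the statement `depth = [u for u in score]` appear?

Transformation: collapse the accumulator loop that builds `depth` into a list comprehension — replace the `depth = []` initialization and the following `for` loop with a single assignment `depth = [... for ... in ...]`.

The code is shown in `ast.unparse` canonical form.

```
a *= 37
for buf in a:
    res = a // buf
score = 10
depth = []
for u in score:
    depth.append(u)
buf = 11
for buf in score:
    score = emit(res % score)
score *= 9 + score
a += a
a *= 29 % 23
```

Transformed code:
a *= 37
for buf in a:
    res = a // buf
score = 10
depth = [u for u in score]
buf = 11
for buf in score:
    score = emit(res % score)
score *= 9 + score
a += a
a *= 29 % 23

5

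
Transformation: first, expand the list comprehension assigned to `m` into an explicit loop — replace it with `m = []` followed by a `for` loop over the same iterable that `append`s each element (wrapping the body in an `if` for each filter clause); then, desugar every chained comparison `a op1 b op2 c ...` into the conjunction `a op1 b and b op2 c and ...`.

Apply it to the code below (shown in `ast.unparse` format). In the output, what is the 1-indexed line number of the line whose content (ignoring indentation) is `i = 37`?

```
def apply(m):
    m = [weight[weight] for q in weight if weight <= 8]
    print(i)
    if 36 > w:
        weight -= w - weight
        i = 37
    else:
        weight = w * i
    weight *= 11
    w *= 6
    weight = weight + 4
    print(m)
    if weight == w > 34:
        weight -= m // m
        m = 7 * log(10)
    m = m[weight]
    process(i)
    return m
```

9

Transformed code:
def apply(m):
    m = []
    for q in weight:
        if weight <= 8:
            m.append(weight[weight])
    print(i)
    if 36 > w:
        weight -= w - weight
        i = 37
    else:
        weight = w * i
    weight *= 11
    w *= 6
    weight = weight + 4
    print(m)
    if weight == w and w > 34:
        weight -= m // m
        m = 7 * log(10)
    m = m[weight]
    process(i)
    return m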